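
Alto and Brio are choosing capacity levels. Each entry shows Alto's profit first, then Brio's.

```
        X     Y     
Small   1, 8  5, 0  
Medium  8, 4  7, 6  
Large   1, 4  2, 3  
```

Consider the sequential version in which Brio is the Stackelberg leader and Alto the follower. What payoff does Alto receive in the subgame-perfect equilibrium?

Work backward from Alto's decision.
- X: Alto compares 1, 8, 1 and picks Medium; Brio would get 4.
- Y: Alto compares 5, 7, 2 and picks Medium; Brio would get 6.
Maximizing over 4, 6, Brio chooses Y. Subgame-perfect outcome: (Medium, Y) with payoffs (7, 6).

7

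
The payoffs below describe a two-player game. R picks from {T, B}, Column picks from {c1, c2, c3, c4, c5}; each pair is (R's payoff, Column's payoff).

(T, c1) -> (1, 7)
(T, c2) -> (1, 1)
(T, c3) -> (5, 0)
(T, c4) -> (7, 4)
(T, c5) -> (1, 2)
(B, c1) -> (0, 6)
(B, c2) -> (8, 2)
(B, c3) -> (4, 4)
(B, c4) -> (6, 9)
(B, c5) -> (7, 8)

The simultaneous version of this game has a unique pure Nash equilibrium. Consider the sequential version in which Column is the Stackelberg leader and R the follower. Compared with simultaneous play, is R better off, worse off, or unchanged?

Solve by backward induction (Column leads).
- c1 → R plays T (best of 1, 0); Column gets 7.
- c2 → R plays B (best of 1, 8); Column gets 2.
- c3 → R plays T (best of 5, 4); Column gets 0.
- c4 → R plays T (best of 7, 6); Column gets 4.
- c5 → R plays B (best of 1, 7); Column gets 8.
Column's induced payoffs are 7, 2, 0, 4, 8, so Column commits to c5. Subgame-perfect outcome: (B, c5) with payoffs (7, 8).
Under simultaneous play:
R's best replies: c1→T; c2→B; c3→T; c4→T; c5→B.
Column's best replies: T→c1; B→c4.
The unique mutual best reply is (T, c1), giving (1, 7).
R earns 7 sequentially versus 1 at the Nash outcome: better off.

better off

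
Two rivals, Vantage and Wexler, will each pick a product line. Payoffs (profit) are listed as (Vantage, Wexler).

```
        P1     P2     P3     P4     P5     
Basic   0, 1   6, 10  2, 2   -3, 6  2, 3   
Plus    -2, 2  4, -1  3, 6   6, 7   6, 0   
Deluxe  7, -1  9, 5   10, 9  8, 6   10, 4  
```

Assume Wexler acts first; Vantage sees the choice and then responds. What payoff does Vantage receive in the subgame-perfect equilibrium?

Vantage best-responds to each possible Wexler move:
- P1 → Vantage plays Deluxe (best of 0, -2, 7); Wexler gets -1.
- P2 → Vantage plays Deluxe (best of 6, 4, 9); Wexler gets 5.
- P3 → Vantage plays Deluxe (best of 2, 3, 10); Wexler gets 9.
- P4 → Vantage plays Deluxe (best of -3, 6, 8); Wexler gets 6.
- P5 → Vantage plays Deluxe (best of 2, 6, 10); Wexler gets 4.
Maximizing over -1, 5, 9, 6, 4, Wexler chooses P3. Subgame-perfect outcome: (Deluxe, P3) with payoffs (10, 9).

10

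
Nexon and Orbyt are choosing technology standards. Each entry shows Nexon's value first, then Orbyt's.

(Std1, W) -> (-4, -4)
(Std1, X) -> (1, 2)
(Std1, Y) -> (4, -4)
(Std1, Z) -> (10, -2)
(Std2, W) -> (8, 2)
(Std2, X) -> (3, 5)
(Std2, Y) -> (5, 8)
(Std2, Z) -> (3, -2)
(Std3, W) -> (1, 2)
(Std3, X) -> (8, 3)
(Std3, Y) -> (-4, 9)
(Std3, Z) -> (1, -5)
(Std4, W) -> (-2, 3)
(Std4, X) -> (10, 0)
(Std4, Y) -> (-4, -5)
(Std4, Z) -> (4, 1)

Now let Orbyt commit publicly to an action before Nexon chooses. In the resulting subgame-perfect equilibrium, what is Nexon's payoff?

5

Work backward from Nexon's decision.
- W: Nexon compares -4, 8, 1, -2 and picks Std2; Orbyt would get 2.
- X: Nexon compares 1, 3, 8, 10 and picks Std4; Orbyt would get 0.
- Y: Nexon compares 4, 5, -4, -4 and picks Std2; Orbyt would get 8.
- Z: Nexon compares 10, 3, 1, 4 and picks Std1; Orbyt would get -2.
Orbyt's induced payoffs are 2, 0, 8, -2, so Orbyt commits to Y. Subgame-perfect outcome: (Std2, Y) with payoffs (5, 8).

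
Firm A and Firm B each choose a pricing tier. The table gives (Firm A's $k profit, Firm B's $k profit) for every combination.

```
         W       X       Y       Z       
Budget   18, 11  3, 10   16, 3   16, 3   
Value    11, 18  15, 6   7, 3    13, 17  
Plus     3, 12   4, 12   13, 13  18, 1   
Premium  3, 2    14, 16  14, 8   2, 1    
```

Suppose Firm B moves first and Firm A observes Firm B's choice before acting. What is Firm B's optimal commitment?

Solve by backward induction (Firm B leads).
- W: Firm A compares 18, 11, 3, 3 and picks Budget; Firm B would get 11.
- X: Firm A compares 3, 15, 4, 14 and picks Value; Firm B would get 6.
- Y: Firm A compares 16, 7, 13, 14 and picks Budget; Firm B would get 3.
- Z: Firm A compares 16, 13, 18, 2 and picks Plus; Firm B would get 1.
Firm B's induced payoffs are 11, 6, 3, 1, so Firm B commits to W. Subgame-perfect outcome: (Budget, W) with payoffs (18, 11).

W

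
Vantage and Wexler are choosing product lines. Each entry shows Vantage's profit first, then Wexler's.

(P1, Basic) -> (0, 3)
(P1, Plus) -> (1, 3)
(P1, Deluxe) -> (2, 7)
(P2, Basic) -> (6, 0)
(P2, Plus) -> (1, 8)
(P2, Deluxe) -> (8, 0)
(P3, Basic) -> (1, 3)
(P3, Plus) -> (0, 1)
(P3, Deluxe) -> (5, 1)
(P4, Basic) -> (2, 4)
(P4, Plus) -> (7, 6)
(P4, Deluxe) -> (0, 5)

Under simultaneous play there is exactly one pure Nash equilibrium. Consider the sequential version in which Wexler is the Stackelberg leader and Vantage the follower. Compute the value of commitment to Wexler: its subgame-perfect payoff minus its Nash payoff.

Work backward from Vantage's decision.
- Basic: Vantage compares 0, 6, 1, 2 and picks P2; Wexler would get 0.
- Plus: Vantage compares 1, 1, 0, 7 and picks P4; Wexler would get 6.
- Deluxe: Vantage compares 2, 8, 5, 0 and picks P2; Wexler would get 0.
Wexler's induced payoffs are 0, 6, 0, so Wexler commits to Plus. Subgame-perfect outcome: (P4, Plus) with payoffs (7, 6).
Under simultaneous play:
Vantage's best replies: Basic→P2; Plus→P4; Deluxe→P2.
Wexler's best replies: P1→Deluxe; P2→Plus; P3→Basic; P4→Plus.
The unique mutual best reply is (P4, Plus), giving (7, 6).
Wexler's commitment gain: 6 − 6 = 0.

0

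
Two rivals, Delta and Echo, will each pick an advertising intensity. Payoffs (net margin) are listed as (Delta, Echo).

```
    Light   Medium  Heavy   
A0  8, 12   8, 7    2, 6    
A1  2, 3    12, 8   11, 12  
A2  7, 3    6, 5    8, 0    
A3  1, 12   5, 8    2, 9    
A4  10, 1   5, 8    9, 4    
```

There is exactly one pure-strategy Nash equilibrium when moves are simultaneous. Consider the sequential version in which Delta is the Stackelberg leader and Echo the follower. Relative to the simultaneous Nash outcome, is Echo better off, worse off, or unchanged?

Solve by backward induction (Delta leads).
- A0: BR = Light, leader payoff 8.
- A1: BR = Heavy, leader payoff 11.
- A2: BR = Medium, leader payoff 6.
- A3: BR = Light, leader payoff 1.
- A4: BR = Medium, leader payoff 5.
Among 8, 11, 6, 1, 5, the best is 11 at A1. Subgame-perfect outcome: (A1, Heavy) with payoffs (11, 12).
Now find the simultaneous Nash equilibrium.
Delta's best replies: Light→A4; Medium→A1; Heavy→A1.
Echo's best replies: A0→Light; A1→Heavy; A2→Medium; A3→Light; A4→Medium.
Only (A1, Heavy) has each player best-responding; Nash payoffs (11, 12).
Echo earns 12 sequentially versus 12 at the Nash outcome: unchanged.

unchanged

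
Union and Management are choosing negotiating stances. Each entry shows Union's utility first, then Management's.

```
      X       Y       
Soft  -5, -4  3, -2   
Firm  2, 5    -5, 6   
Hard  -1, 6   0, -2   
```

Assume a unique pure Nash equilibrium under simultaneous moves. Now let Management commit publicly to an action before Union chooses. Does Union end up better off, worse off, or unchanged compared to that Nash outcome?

worse off

Solve by backward induction (Management leads).
- X: BR = Firm, leader payoff 5.
- Y: BR = Soft, leader payoff -2.
Management's induced payoffs are 5, -2, so Management commits to X. Subgame-perfect outcome: (Firm, X) with payoffs (2, 5).
For the simultaneous game, intersect best replies.
Union's best replies: X→Firm; Y→Soft.
Management's best replies: Soft→Y; Firm→Y; Hard→X.
The unique mutual best reply is (Soft, Y), giving (3, -2).
Union earns 2 sequentially versus 3 at the Nash outcome: worse off.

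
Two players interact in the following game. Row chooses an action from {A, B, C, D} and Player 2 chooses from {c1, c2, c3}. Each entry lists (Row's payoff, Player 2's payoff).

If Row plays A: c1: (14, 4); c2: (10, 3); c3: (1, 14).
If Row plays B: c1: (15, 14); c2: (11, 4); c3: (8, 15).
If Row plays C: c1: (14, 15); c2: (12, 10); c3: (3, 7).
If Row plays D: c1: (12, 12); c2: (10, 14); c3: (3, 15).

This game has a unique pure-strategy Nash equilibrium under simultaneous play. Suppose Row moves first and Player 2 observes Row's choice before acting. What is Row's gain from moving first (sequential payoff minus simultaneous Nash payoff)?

Backward induction with Row moving first.
- A → Player 2 plays c3 (best of 4, 3, 14); Row gets 1.
- B → Player 2 plays c3 (best of 14, 4, 15); Row gets 8.
- C → Player 2 plays c1 (best of 15, 10, 7); Row gets 14.
- D → Player 2 plays c3 (best of 12, 14, 15); Row gets 3.
Row's induced payoffs are 1, 8, 14, 3, so Row commits to C. Subgame-perfect outcome: (C, c1) with payoffs (14, 15).
For the simultaneous game, intersect best replies.
Row's best replies: c1→B; c2→C; c3→B.
Player 2's best replies: A→c3; B→c3; C→c1; D→c3.
Only (B, c3) has each player best-responding; Nash payoffs (8, 15).
Row's commitment gain: 14 − 8 = 6.

6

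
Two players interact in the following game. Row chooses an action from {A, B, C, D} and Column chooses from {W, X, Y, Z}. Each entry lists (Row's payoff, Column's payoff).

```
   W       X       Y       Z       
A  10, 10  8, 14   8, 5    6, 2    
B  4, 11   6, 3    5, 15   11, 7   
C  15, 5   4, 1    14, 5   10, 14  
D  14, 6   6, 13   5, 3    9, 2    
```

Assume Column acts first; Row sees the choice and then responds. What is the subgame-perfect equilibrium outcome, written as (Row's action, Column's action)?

(A, X)

Work backward from Row's decision.
- W: Row compares 10, 4, 15, 14 and picks C; Column would get 5.
- X: Row compares 8, 6, 4, 6 and picks A; Column would get 14.
- Y: Row compares 8, 5, 14, 5 and picks C; Column would get 5.
- Z: Row compares 6, 11, 10, 9 and picks B; Column would get 7.
Column's induced payoffs are 5, 14, 5, 7, so Column commits to X. Subgame-perfect outcome: (A, X) with payoffs (8, 14).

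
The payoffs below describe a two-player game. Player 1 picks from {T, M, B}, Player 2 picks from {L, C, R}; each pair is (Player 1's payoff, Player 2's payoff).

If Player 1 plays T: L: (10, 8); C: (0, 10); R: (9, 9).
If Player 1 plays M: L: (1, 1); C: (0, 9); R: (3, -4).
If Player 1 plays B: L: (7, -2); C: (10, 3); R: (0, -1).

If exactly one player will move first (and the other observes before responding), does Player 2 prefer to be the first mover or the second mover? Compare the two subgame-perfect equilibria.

first

If Player 1 leads: Player 2's best replies are T→C, M→C, B→C; Player 1's induced payoffs 0, 0, 10; outcome (B, C), payoffs (10, 3).
If Player 2 leads: Player 1's best replies are L→T, C→B, R→T; Player 2's induced payoffs 8, 3, 9; outcome (T, R), payoffs (9, 9).
Player 2 gets 9 moving first and 3 moving second, so Player 2 prefers to move first.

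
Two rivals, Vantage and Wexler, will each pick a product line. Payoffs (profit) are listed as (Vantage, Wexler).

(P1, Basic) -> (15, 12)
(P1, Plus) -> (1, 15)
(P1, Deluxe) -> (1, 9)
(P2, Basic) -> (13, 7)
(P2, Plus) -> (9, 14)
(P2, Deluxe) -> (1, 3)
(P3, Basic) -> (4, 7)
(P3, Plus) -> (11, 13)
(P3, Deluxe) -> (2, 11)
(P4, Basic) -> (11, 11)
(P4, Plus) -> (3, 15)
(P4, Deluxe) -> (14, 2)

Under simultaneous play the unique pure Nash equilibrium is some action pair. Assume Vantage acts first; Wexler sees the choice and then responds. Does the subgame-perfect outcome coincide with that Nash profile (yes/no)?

yes

Wexler best-responds to each possible Vantage move:
- P1 → Wexler plays Plus (best of 12, 15, 9); Vantage gets 1.
- P2 → Wexler plays Plus (best of 7, 14, 3); Vantage gets 9.
- P3 → Wexler plays Plus (best of 7, 13, 11); Vantage gets 11.
- P4 → Wexler plays Plus (best of 11, 15, 2); Vantage gets 3.
Among 1, 9, 11, 3, the best is 11 at P3. Subgame-perfect outcome: (P3, Plus) with payoffs (11, 13).
Now find the simultaneous Nash equilibrium.
Vantage's best replies: Basic→P1; Plus→P3; Deluxe→P4.
Wexler's best replies: P1→Plus; P2→Plus; P3→Plus; P4→Plus.
Only (P3, Plus) has each player best-responding; Nash payoffs (11, 13).
Sequential outcome (P3, Plus) coincides with the Nash profile (P3, Plus).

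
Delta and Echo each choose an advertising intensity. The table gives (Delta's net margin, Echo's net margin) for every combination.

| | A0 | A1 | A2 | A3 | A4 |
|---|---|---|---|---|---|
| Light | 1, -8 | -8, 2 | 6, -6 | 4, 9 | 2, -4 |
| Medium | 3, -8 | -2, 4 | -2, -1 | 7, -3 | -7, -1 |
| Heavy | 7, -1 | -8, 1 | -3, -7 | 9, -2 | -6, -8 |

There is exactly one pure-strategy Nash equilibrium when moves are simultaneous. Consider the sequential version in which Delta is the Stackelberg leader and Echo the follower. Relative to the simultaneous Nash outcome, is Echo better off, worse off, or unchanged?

better off

Solve by backward induction (Delta leads).
- Light → Echo plays A3 (best of -8, 2, -6, 9, -4); Delta gets 4.
- Medium → Echo plays A1 (best of -8, 4, -1, -3, -1); Delta gets -2.
- Heavy → Echo plays A1 (best of -1, 1, -7, -2, -8); Delta gets -8.
Delta's induced payoffs are 4, -2, -8, so Delta commits to Light. Subgame-perfect outcome: (Light, A3) with payoffs (4, 9).
Under simultaneous play:
Delta's best replies: A0→Heavy; A1→Medium; A2→Light; A3→Heavy; A4→Light.
Echo's best replies: Light→A3; Medium→A1; Heavy→A1.
The unique mutual best reply is (Medium, A1), giving (-2, 4).
Echo earns 9 sequentially versus 4 at the Nash outcome: better off.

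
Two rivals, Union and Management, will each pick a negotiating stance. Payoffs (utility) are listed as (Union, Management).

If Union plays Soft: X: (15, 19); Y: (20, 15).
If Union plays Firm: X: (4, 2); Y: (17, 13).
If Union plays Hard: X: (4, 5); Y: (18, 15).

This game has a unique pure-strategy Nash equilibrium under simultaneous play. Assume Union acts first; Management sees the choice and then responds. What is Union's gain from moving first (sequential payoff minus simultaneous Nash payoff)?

3

Backward induction with Union moving first.
- Soft: Management compares 19, 15 and picks X; Union would get 15.
- Firm: Management compares 2, 13 and picks Y; Union would get 17.
- Hard: Management compares 5, 15 and picks Y; Union would get 18.
Maximizing over 15, 17, 18, Union chooses Hard. Subgame-perfect outcome: (Hard, Y) with payoffs (18, 15).
Now find the simultaneous Nash equilibrium.
Union's best replies: X→Soft; Y→Soft.
Management's best replies: Soft→X; Firm→Y; Hard→Y.
Only (Soft, X) has each player best-responding; Nash payoffs (15, 19).
Union's commitment gain: 18 − 15 = 3.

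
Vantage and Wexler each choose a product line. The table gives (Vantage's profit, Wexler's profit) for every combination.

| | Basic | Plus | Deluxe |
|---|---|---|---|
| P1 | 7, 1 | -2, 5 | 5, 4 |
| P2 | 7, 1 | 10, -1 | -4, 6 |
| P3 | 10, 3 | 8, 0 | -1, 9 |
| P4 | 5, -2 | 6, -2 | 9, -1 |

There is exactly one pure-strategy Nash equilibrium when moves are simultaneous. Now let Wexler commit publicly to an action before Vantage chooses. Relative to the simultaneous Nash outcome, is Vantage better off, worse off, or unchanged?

better off

Vantage best-responds to each possible Wexler move:
- Basic → Vantage plays P3 (best of 7, 7, 10, 5); Wexler gets 3.
- Plus → Vantage plays P2 (best of -2, 10, 8, 6); Wexler gets -1.
- Deluxe → Vantage plays P4 (best of 5, -4, -1, 9); Wexler gets -1.
Among 3, -1, -1, the best is 3 at Basic. Subgame-perfect outcome: (P3, Basic) with payoffs (10, 3).
Now find the simultaneous Nash equilibrium.
Vantage's best replies: Basic→P3; Plus→P2; Deluxe→P4.
Wexler's best replies: P1→Plus; P2→Deluxe; P3→Deluxe; P4→Deluxe.
Only (P4, Deluxe) has each player best-responding; Nash payoffs (9, -1).
Vantage earns 10 sequentially versus 9 at the Nash outcome: better off.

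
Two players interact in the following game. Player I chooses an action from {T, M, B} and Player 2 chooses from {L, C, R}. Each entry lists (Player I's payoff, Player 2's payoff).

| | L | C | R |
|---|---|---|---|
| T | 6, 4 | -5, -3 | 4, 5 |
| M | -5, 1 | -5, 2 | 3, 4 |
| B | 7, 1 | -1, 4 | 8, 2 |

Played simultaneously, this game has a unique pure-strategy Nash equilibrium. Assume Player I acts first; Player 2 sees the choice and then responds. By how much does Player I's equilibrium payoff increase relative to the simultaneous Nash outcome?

Backward induction with Player I moving first.
- T: Player 2 compares 4, -3, 5 and picks R; Player I would get 4.
- M: Player 2 compares 1, 2, 4 and picks R; Player I would get 3.
- B: Player 2 compares 1, 4, 2 and picks C; Player I would get -1.
Maximizing over 4, 3, -1, Player I chooses T. Subgame-perfect outcome: (T, R) with payoffs (4, 5).
Now find the simultaneous Nash equilibrium.
Player I's best replies: L→B; C→B; R→B.
Player 2's best replies: T→R; M→R; B→C.
The unique mutual best reply is (B, C), giving (-1, 4).
Player I's commitment gain: 4 − -1 = 5.

5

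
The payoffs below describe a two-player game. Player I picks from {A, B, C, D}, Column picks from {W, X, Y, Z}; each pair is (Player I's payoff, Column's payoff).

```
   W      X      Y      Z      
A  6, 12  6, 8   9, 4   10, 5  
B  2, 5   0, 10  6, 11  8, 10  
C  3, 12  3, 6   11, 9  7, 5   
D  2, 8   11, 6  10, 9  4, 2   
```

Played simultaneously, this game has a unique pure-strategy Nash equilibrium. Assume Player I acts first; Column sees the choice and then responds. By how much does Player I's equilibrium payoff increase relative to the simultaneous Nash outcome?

4

Column best-responds to each possible Player I move:
- A: Column compares 12, 8, 4, 5 and picks W; Player I would get 6.
- B: Column compares 5, 10, 11, 10 and picks Y; Player I would get 6.
- C: Column compares 12, 6, 9, 5 and picks W; Player I would get 3.
- D: Column compares 8, 6, 9, 2 and picks Y; Player I would get 10.
Maximizing over 6, 6, 3, 10, Player I chooses D. Subgame-perfect outcome: (D, Y) with payoffs (10, 9).
Under simultaneous play:
Player I's best replies: W→A; X→D; Y→C; Z→A.
Column's best replies: A→W; B→Y; C→W; D→Y.
The unique mutual best reply is (A, W), giving (6, 12).
Player I's commitment gain: 10 − 6 = 4.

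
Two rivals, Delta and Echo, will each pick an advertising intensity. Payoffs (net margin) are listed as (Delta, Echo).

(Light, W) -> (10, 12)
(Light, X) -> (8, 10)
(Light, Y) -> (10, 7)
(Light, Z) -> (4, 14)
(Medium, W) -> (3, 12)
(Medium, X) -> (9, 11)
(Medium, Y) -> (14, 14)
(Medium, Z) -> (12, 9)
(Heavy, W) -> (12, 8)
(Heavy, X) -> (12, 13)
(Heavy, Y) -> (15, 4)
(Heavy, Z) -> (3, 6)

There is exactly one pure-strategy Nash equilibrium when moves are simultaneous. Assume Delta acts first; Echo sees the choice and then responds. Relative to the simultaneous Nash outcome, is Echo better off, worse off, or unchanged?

better off

Work backward from Echo's decision.
- Light: Echo compares 12, 10, 7, 14 and picks Z; Delta would get 4.
- Medium: Echo compares 12, 11, 14, 9 and picks Y; Delta would get 14.
- Heavy: Echo compares 8, 13, 4, 6 and picks X; Delta would get 12.
Maximizing over 4, 14, 12, Delta chooses Medium. Subgame-perfect outcome: (Medium, Y) with payoffs (14, 14).
For the simultaneous game, intersect best replies.
Delta's best replies: W→Heavy; X→Heavy; Y→Heavy; Z→Medium.
Echo's best replies: Light→Z; Medium→Y; Heavy→X.
The unique mutual best reply is (Heavy, X), giving (12, 13).
Echo earns 14 sequentially versus 13 at the Nash outcome: better off.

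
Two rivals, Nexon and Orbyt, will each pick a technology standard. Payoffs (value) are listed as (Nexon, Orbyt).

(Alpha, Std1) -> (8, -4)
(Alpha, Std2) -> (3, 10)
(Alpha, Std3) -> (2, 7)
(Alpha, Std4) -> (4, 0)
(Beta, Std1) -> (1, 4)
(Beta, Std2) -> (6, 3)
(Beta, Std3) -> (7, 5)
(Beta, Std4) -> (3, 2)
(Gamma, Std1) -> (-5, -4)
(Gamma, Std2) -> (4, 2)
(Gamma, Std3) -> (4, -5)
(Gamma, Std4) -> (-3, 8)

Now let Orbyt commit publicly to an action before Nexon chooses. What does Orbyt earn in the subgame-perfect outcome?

Work backward from Nexon's decision.
- Std1: BR = Alpha, leader payoff -4.
- Std2: BR = Beta, leader payoff 3.
- Std3: BR = Beta, leader payoff 5.
- Std4: BR = Alpha, leader payoff 0.
Among -4, 3, 5, 0, the best is 5 at Std3. Subgame-perfect outcome: (Beta, Std3) with payoffs (7, 5).

5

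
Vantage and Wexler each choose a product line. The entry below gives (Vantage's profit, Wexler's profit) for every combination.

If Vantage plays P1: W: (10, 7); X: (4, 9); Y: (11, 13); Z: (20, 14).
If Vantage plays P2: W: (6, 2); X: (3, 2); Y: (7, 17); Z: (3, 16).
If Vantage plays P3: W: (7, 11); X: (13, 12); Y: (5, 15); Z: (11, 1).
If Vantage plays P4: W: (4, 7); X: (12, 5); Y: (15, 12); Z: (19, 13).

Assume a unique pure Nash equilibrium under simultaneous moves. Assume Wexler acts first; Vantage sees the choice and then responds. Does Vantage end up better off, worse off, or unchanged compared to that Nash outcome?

Backward induction with Wexler moving first.
- W: BR = P1, leader payoff 7.
- X: BR = P3, leader payoff 12.
- Y: BR = P4, leader payoff 12.
- Z: BR = P1, leader payoff 14.
Among 7, 12, 12, 14, the best is 14 at Z. Subgame-perfect outcome: (P1, Z) with payoffs (20, 14).
Now find the simultaneous Nash equilibrium.
Vantage's best replies: W→P1; X→P3; Y→P4; Z→P1.
Wexler's best replies: P1→Z; P2→Y; P3→Y; P4→Z.
The unique mutual best reply is (P1, Z), giving (20, 14).
Vantage earns 20 sequentially versus 20 at the Nash outcome: unchanged.

unchanged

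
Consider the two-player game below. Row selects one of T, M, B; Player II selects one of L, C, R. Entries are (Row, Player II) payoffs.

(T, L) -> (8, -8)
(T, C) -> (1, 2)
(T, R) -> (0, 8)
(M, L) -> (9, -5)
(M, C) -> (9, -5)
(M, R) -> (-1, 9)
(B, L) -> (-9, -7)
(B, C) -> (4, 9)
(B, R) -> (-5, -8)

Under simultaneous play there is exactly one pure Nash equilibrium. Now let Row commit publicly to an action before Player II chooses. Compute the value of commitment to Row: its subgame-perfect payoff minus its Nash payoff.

4

Work backward from Player II's decision.
- T: Player II compares -8, 2, 8 and picks R; Row would get 0.
- M: Player II compares -5, -5, 9 and picks R; Row would get -1.
- B: Player II compares -7, 9, -8 and picks C; Row would get 4.
Maximizing over 0, -1, 4, Row chooses B. Subgame-perfect outcome: (B, C) with payoffs (4, 9).
Now find the simultaneous Nash equilibrium.
Row's best replies: L→M; C→M; R→T.
Player II's best replies: T→R; M→R; B→C.
Only (T, R) has each player best-responding; Nash payoffs (0, 8).
Row's commitment gain: 4 − 0 = 4.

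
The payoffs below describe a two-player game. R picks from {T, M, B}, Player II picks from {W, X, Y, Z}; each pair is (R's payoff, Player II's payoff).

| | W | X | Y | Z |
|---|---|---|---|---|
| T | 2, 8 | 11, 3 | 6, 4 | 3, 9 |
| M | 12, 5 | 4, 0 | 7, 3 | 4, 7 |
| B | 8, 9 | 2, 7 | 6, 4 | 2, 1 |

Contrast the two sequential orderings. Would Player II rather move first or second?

If R leads: Player II's best replies are T→Z, M→Z, B→W; R's induced payoffs 3, 4, 8; outcome (B, W), payoffs (8, 9).
If Player II leads: R's best replies are W→M, X→T, Y→M, Z→M; Player II's induced payoffs 5, 3, 3, 7; outcome (M, Z), payoffs (4, 7).
Player II gets 7 moving first and 9 moving second, so Player II prefers to move second.

second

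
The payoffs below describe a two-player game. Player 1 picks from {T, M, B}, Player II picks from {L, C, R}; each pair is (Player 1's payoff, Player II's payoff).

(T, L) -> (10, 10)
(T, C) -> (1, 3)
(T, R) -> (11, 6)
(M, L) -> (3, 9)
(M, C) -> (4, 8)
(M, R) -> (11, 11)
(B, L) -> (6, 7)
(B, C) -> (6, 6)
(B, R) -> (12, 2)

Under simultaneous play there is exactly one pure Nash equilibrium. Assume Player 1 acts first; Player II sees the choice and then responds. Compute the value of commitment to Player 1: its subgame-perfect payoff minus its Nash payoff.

Backward induction with Player 1 moving first.
- T → Player II plays L (best of 10, 3, 6); Player 1 gets 10.
- M → Player II plays R (best of 9, 8, 11); Player 1 gets 11.
- B → Player II plays L (best of 7, 6, 2); Player 1 gets 6.
Player 1's induced payoffs are 10, 11, 6, so Player 1 commits to M. Subgame-perfect outcome: (M, R) with payoffs (11, 11).
Under simultaneous play:
Player 1's best replies: L→T; C→B; R→B.
Player II's best replies: T→L; M→R; B→L.
The unique mutual best reply is (T, L), giving (10, 10).
Player 1's commitment gain: 11 − 10 = 1.

1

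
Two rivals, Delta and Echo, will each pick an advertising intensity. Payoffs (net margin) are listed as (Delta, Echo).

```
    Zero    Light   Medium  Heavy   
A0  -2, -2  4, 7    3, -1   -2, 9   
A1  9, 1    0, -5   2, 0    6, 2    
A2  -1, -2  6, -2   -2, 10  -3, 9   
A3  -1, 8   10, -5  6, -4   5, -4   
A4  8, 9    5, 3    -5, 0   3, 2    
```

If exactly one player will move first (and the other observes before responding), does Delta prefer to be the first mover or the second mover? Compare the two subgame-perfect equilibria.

first

If Delta leads: Echo's best replies are A0→Heavy, A1→Heavy, A2→Medium, A3→Zero, A4→Zero; Delta's induced payoffs -2, 6, -2, -1, 8; outcome (A4, Zero), payoffs (8, 9).
If Echo leads: Delta's best replies are Zero→A1, Light→A3, Medium→A3, Heavy→A1; Echo's induced payoffs 1, -5, -4, 2; outcome (A1, Heavy), payoffs (6, 2).
Delta gets 8 moving first and 6 moving second, so Delta prefers to move first.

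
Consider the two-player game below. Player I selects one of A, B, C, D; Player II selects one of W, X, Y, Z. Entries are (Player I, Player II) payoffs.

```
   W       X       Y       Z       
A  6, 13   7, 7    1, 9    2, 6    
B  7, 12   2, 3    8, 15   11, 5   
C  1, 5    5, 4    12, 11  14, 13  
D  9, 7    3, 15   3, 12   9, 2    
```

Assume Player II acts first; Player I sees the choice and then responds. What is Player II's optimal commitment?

Z

Work backward from Player I's decision.
- W → Player I plays D (best of 6, 7, 1, 9); Player II gets 7.
- X → Player I plays A (best of 7, 2, 5, 3); Player II gets 7.
- Y → Player I plays C (best of 1, 8, 12, 3); Player II gets 11.
- Z → Player I plays C (best of 2, 11, 14, 9); Player II gets 13.
Maximizing over 7, 7, 11, 13, Player II chooses Z. Subgame-perfect outcome: (C, Z) with payoffs (14, 13).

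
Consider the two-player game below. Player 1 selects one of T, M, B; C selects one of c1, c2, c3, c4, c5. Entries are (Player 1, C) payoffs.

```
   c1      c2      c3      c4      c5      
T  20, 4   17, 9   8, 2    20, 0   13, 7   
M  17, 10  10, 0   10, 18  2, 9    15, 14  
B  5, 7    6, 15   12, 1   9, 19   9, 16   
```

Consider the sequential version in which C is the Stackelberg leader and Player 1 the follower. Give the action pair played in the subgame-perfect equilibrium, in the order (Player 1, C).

(M, c5)

Backward induction with C moving first.
- c1: BR = T, leader payoff 4.
- c2: BR = T, leader payoff 9.
- c3: BR = B, leader payoff 1.
- c4: BR = T, leader payoff 0.
- c5: BR = M, leader payoff 14.
C's induced payoffs are 4, 9, 1, 0, 14, so C commits to c5. Subgame-perfect outcome: (M, c5) with payoffs (15, 14).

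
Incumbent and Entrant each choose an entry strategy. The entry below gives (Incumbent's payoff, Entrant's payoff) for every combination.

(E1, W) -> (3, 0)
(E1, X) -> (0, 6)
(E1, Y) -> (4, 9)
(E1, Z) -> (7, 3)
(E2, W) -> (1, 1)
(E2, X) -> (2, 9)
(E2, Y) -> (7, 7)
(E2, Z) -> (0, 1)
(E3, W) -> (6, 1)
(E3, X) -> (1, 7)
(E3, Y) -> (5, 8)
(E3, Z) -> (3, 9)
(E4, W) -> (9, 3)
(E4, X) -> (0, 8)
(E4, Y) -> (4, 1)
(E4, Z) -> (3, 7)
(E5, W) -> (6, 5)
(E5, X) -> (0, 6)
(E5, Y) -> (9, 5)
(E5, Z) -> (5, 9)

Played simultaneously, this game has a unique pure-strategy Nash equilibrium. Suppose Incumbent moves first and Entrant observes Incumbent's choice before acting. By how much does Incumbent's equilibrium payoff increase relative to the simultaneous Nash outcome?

Backward induction with Incumbent moving first.
- E1 → Entrant plays Y (best of 0, 6, 9, 3); Incumbent gets 4.
- E2 → Entrant plays X (best of 1, 9, 7, 1); Incumbent gets 2.
- E3 → Entrant plays Z (best of 1, 7, 8, 9); Incumbent gets 3.
- E4 → Entrant plays X (best of 3, 8, 1, 7); Incumbent gets 0.
- E5 → Entrant plays Z (best of 5, 6, 5, 9); Incumbent gets 5.
Incumbent's induced payoffs are 4, 2, 3, 0, 5, so Incumbent commits to E5. Subgame-perfect outcome: (E5, Z) with payoffs (5, 9).
Now find the simultaneous Nash equilibrium.
Incumbent's best replies: W→E4; X→E2; Y→E5; Z→E1.
Entrant's best replies: E1→Y; E2→X; E3→Z; E4→X; E5→Z.
Only (E2, X) has each player best-responding; Nash payoffs (2, 9).
Incumbent's commitment gain: 5 − 2 = 3.

3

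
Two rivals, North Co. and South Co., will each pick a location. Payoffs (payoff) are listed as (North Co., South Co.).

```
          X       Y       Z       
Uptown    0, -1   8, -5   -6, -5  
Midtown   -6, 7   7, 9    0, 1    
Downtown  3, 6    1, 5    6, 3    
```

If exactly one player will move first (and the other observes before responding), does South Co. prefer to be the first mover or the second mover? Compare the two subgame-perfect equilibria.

second

If North Co. leads: South Co.'s best replies are Uptown→X, Midtown→Y, Downtown→X; North Co.'s induced payoffs 0, 7, 3; outcome (Midtown, Y), payoffs (7, 9).
If South Co. leads: North Co.'s best replies are X→Downtown, Y→Uptown, Z→Downtown; South Co.'s induced payoffs 6, -5, 3; outcome (Downtown, X), payoffs (3, 6).
South Co. gets 6 moving first and 9 moving second, so South Co. prefers to move second.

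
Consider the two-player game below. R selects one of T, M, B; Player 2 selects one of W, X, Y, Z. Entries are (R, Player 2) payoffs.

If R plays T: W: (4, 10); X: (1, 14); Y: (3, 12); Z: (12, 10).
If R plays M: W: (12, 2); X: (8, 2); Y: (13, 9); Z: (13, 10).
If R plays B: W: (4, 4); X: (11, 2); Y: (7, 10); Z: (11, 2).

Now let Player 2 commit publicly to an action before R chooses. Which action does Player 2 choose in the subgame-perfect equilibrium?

R best-responds to each possible Player 2 move:
- W → R plays M (best of 4, 12, 4); Player 2 gets 2.
- X → R plays B (best of 1, 8, 11); Player 2 gets 2.
- Y → R plays M (best of 3, 13, 7); Player 2 gets 9.
- Z → R plays M (best of 12, 13, 11); Player 2 gets 10.
Maximizing over 2, 2, 9, 10, Player 2 chooses Z. Subgame-perfect outcome: (M, Z) with payoffs (13, 10).

Z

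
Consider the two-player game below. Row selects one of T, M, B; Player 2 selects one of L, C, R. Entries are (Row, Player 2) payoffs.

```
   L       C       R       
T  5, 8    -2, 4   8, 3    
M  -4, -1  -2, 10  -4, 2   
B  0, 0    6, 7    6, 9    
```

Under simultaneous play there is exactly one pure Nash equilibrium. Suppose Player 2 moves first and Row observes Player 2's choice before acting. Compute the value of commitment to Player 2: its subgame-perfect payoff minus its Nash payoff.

0

Work backward from Row's decision.
- L → Row plays T (best of 5, -4, 0); Player 2 gets 8.
- C → Row plays B (best of -2, -2, 6); Player 2 gets 7.
- R → Row plays T (best of 8, -4, 6); Player 2 gets 3.
Maximizing over 8, 7, 3, Player 2 chooses L. Subgame-perfect outcome: (T, L) with payoffs (5, 8).
Under simultaneous play:
Row's best replies: L→T; C→B; R→T.
Player 2's best replies: T→L; M→C; B→R.
The unique mutual best reply is (T, L), giving (5, 8).
Player 2's commitment gain: 8 − 8 = 0.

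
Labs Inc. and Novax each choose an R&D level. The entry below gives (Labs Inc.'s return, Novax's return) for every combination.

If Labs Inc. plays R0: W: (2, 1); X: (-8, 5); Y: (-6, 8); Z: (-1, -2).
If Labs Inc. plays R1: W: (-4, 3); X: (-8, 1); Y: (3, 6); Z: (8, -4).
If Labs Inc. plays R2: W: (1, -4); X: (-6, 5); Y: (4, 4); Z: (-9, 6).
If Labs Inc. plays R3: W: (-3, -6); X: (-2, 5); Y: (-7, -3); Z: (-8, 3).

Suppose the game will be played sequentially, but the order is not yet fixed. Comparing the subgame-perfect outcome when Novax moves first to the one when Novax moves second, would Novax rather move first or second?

second

If Labs Inc. leads: Novax's best replies are R0→Y, R1→Y, R2→Z, R3→X; Labs Inc.'s induced payoffs -6, 3, -9, -2; outcome (R1, Y), payoffs (3, 6).
If Novax leads: Labs Inc.'s best replies are W→R0, X→R3, Y→R2, Z→R1; Novax's induced payoffs 1, 5, 4, -4; outcome (R3, X), payoffs (-2, 5).
Novax gets 5 moving first and 6 moving second, so Novax prefers to move second.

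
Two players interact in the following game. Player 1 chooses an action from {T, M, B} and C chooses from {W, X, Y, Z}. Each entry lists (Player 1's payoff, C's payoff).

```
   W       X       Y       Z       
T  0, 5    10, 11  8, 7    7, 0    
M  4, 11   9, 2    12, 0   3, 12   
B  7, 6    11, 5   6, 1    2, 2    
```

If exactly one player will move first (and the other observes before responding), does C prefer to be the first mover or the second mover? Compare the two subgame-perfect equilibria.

second

If Player 1 leads: C's best replies are T→X, M→Z, B→W; Player 1's induced payoffs 10, 3, 7; outcome (T, X), payoffs (10, 11).
If C leads: Player 1's best replies are W→B, X→B, Y→M, Z→T; C's induced payoffs 6, 5, 0, 0; outcome (B, W), payoffs (7, 6).
C gets 6 moving first and 11 moving second, so C prefers to move second.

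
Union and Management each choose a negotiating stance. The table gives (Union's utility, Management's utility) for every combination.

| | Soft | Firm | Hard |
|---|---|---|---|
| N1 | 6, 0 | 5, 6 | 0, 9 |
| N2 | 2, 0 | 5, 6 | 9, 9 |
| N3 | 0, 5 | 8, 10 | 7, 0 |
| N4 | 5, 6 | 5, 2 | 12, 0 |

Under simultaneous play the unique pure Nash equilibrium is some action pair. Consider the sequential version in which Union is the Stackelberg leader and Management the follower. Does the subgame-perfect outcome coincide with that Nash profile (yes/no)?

Solve by backward induction (Union leads).
- N1 → Management plays Hard (best of 0, 6, 9); Union gets 0.
- N2 → Management plays Hard (best of 0, 6, 9); Union gets 9.
- N3 → Management plays Firm (best of 5, 10, 0); Union gets 8.
- N4 → Management plays Soft (best of 6, 2, 0); Union gets 5.
Among 0, 9, 8, 5, the best is 9 at N2. Subgame-perfect outcome: (N2, Hard) with payoffs (9, 9).
Under simultaneous play:
Union's best replies: Soft→N1; Firm→N3; Hard→N4.
Management's best replies: N1→Hard; N2→Hard; N3→Firm; N4→Soft.
The unique mutual best reply is (N3, Firm), giving (8, 10).
Sequential outcome (N2, Hard) differs from the Nash profile (N3, Firm).

no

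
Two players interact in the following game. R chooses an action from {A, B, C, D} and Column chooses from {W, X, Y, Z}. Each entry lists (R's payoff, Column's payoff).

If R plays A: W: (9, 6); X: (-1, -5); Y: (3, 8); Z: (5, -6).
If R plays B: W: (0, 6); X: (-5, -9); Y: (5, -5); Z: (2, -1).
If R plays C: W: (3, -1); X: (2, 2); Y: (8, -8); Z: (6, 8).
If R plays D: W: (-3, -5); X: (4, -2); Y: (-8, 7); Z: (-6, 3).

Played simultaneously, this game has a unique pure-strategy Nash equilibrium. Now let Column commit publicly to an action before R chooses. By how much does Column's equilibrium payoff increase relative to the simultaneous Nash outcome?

R best-responds to each possible Column move:
- W → R plays A (best of 9, 0, 3, -3); Column gets 6.
- X → R plays D (best of -1, -5, 2, 4); Column gets -2.
- Y → R plays C (best of 3, 5, 8, -8); Column gets -8.
- Z → R plays C (best of 5, 2, 6, -6); Column gets 8.
Among 6, -2, -8, 8, the best is 8 at Z. Subgame-perfect outcome: (C, Z) with payoffs (6, 8).
For the simultaneous game, intersect best replies.
R's best replies: W→A; X→D; Y→C; Z→C.
Column's best replies: A→Y; B→W; C→Z; D→Y.
Only (C, Z) has each player best-responding; Nash payoffs (6, 8).
Column's commitment gain: 8 − 8 = 0.

0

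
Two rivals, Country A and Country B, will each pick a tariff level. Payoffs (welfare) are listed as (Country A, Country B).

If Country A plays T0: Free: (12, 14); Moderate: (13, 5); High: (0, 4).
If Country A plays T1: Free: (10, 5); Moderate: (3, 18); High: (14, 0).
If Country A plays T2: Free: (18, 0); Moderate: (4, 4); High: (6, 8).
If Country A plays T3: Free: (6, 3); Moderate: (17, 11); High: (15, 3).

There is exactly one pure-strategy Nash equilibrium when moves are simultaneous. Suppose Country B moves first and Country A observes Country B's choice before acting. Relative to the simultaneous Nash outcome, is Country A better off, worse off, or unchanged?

unchanged

Backward induction with Country B moving first.
- Free: Country A compares 12, 10, 18, 6 and picks T2; Country B would get 0.
- Moderate: Country A compares 13, 3, 4, 17 and picks T3; Country B would get 11.
- High: Country A compares 0, 14, 6, 15 and picks T3; Country B would get 3.
Maximizing over 0, 11, 3, Country B chooses Moderate. Subgame-perfect outcome: (T3, Moderate) with payoffs (17, 11).
Now find the simultaneous Nash equilibrium.
Country A's best replies: Free→T2; Moderate→T3; High→T3.
Country B's best replies: T0→Free; T1→Moderate; T2→High; T3→Moderate.
The unique mutual best reply is (T3, Moderate), giving (17, 11).
Country A earns 17 sequentially versus 17 at the Nash outcome: unchanged.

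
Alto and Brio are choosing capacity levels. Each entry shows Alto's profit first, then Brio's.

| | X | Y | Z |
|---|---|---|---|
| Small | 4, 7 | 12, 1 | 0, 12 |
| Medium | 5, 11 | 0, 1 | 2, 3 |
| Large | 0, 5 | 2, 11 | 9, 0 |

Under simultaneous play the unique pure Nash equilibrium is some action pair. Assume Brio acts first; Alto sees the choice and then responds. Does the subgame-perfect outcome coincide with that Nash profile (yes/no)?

yes

Backward induction with Brio moving first.
- X → Alto plays Medium (best of 4, 5, 0); Brio gets 11.
- Y → Alto plays Small (best of 12, 0, 2); Brio gets 1.
- Z → Alto plays Large (best of 0, 2, 9); Brio gets 0.
Brio's induced payoffs are 11, 1, 0, so Brio commits to X. Subgame-perfect outcome: (Medium, X) with payoffs (5, 11).
For the simultaneous game, intersect best replies.
Alto's best replies: X→Medium; Y→Small; Z→Large.
Brio's best replies: Small→Z; Medium→X; Large→Y.
Only (Medium, X) has each player best-responding; Nash payoffs (5, 11).
Sequential outcome (Medium, X) coincides with the Nash profile (Medium, X).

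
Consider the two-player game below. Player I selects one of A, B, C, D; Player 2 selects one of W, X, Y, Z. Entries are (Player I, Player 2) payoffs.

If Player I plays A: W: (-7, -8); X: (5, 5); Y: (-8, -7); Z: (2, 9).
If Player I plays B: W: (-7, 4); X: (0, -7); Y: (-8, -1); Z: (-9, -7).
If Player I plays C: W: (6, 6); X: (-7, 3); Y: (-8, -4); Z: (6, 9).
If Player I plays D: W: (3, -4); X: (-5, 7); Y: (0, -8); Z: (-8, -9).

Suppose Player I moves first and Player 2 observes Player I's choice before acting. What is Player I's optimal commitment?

Solve by backward induction (Player I leads).
- A: BR = Z, leader payoff 2.
- B: BR = W, leader payoff -7.
- C: BR = Z, leader payoff 6.
- D: BR = X, leader payoff -5.
Player I's induced payoffs are 2, -7, 6, -5, so Player I commits to C. Subgame-perfect outcome: (C, Z) with payoffs (6, 9).

C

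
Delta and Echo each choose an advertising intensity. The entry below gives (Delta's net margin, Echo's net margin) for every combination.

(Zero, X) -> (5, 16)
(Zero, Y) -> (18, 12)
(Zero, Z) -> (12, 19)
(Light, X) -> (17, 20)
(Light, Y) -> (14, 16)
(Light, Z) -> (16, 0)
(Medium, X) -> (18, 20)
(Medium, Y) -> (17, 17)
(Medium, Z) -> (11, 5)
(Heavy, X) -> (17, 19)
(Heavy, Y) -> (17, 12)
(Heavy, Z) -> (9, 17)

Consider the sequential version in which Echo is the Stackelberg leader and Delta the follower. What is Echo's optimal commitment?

X

Work backward from Delta's decision.
- X: Delta compares 5, 17, 18, 17 and picks Medium; Echo would get 20.
- Y: Delta compares 18, 14, 17, 17 and picks Zero; Echo would get 12.
- Z: Delta compares 12, 16, 11, 9 and picks Light; Echo would get 0.
Echo's induced payoffs are 20, 12, 0, so Echo commits to X. Subgame-perfect outcome: (Medium, X) with payoffs (18, 20).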